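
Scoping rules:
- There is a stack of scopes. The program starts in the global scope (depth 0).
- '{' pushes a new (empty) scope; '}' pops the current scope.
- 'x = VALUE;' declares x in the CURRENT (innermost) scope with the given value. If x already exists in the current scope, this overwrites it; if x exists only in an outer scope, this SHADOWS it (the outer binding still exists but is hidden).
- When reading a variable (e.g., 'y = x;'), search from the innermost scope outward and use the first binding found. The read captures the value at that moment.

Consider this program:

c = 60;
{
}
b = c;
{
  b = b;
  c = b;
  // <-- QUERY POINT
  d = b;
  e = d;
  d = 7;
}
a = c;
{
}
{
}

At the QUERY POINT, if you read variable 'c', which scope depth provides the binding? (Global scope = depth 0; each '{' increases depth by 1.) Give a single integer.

Step 1: declare c=60 at depth 0
Step 2: enter scope (depth=1)
Step 3: exit scope (depth=0)
Step 4: declare b=(read c)=60 at depth 0
Step 5: enter scope (depth=1)
Step 6: declare b=(read b)=60 at depth 1
Step 7: declare c=(read b)=60 at depth 1
Visible at query point: b=60 c=60

Answer: 1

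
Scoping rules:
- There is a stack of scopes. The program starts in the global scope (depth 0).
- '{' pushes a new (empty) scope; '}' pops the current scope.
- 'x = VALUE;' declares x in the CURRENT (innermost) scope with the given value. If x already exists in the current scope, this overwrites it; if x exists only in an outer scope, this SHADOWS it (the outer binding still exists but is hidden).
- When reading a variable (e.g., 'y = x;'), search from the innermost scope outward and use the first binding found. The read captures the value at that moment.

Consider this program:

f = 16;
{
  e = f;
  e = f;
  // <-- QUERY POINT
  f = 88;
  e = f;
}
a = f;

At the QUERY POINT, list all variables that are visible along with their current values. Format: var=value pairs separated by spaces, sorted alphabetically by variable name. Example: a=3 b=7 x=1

Answer: e=16 f=16

Derivation:
Step 1: declare f=16 at depth 0
Step 2: enter scope (depth=1)
Step 3: declare e=(read f)=16 at depth 1
Step 4: declare e=(read f)=16 at depth 1
Visible at query point: e=16 f=16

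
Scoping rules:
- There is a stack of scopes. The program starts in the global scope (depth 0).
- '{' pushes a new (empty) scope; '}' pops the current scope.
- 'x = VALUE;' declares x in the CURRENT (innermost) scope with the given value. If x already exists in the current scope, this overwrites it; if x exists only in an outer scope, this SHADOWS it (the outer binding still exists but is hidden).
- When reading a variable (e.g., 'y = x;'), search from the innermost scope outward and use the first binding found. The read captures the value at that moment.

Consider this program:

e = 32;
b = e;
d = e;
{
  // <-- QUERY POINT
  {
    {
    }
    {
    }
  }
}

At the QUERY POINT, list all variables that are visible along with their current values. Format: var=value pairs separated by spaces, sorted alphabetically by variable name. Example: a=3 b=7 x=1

Answer: b=32 d=32 e=32

Derivation:
Step 1: declare e=32 at depth 0
Step 2: declare b=(read e)=32 at depth 0
Step 3: declare d=(read e)=32 at depth 0
Step 4: enter scope (depth=1)
Visible at query point: b=32 d=32 e=32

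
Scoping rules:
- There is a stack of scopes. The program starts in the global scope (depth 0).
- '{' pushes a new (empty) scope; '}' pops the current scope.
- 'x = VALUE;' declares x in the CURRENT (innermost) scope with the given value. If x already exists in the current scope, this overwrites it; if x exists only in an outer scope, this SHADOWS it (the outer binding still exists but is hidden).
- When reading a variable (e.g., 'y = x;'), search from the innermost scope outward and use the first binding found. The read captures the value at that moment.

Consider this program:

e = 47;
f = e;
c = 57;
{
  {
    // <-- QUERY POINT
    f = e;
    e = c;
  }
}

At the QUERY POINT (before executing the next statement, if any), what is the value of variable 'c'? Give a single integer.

Answer: 57

Derivation:
Step 1: declare e=47 at depth 0
Step 2: declare f=(read e)=47 at depth 0
Step 3: declare c=57 at depth 0
Step 4: enter scope (depth=1)
Step 5: enter scope (depth=2)
Visible at query point: c=57 e=47 f=47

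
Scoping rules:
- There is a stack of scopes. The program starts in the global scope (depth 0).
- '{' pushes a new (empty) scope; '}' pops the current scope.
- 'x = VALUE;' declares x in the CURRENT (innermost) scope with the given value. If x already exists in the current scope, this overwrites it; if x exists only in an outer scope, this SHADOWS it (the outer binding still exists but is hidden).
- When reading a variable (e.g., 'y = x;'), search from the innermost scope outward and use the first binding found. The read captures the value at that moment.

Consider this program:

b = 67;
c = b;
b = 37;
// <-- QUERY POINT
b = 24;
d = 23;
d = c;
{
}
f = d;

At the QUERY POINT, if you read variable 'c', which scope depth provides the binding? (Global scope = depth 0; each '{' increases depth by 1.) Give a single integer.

Step 1: declare b=67 at depth 0
Step 2: declare c=(read b)=67 at depth 0
Step 3: declare b=37 at depth 0
Visible at query point: b=37 c=67

Answer: 0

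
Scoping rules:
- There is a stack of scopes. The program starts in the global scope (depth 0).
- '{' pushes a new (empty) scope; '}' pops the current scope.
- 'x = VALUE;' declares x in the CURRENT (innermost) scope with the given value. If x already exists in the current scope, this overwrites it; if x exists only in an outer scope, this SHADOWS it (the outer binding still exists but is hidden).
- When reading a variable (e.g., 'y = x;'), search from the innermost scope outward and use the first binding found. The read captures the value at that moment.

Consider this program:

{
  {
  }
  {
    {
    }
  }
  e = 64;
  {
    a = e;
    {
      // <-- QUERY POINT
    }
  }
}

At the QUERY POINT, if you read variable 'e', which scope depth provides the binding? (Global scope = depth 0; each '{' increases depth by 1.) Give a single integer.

Step 1: enter scope (depth=1)
Step 2: enter scope (depth=2)
Step 3: exit scope (depth=1)
Step 4: enter scope (depth=2)
Step 5: enter scope (depth=3)
Step 6: exit scope (depth=2)
Step 7: exit scope (depth=1)
Step 8: declare e=64 at depth 1
Step 9: enter scope (depth=2)
Step 10: declare a=(read e)=64 at depth 2
Step 11: enter scope (depth=3)
Visible at query point: a=64 e=64

Answer: 1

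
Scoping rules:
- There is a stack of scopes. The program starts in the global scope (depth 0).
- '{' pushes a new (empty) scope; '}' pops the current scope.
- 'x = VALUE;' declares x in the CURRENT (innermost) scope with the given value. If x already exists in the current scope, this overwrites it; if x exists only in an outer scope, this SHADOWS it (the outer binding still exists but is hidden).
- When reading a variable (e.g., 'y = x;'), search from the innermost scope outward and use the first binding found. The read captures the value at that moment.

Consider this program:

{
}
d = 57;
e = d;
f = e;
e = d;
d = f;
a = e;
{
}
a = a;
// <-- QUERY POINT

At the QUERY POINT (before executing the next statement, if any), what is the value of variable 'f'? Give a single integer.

Step 1: enter scope (depth=1)
Step 2: exit scope (depth=0)
Step 3: declare d=57 at depth 0
Step 4: declare e=(read d)=57 at depth 0
Step 5: declare f=(read e)=57 at depth 0
Step 6: declare e=(read d)=57 at depth 0
Step 7: declare d=(read f)=57 at depth 0
Step 8: declare a=(read e)=57 at depth 0
Step 9: enter scope (depth=1)
Step 10: exit scope (depth=0)
Step 11: declare a=(read a)=57 at depth 0
Visible at query point: a=57 d=57 e=57 f=57

Answer: 57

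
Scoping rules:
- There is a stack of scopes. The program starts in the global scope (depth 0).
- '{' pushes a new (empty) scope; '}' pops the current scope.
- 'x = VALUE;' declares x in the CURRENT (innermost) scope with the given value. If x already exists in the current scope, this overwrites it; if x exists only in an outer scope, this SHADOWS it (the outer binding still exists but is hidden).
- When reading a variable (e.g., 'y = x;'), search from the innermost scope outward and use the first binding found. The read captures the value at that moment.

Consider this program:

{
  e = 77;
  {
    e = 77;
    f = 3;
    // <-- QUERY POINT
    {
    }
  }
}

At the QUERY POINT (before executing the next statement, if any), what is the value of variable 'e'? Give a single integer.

Answer: 77

Derivation:
Step 1: enter scope (depth=1)
Step 2: declare e=77 at depth 1
Step 3: enter scope (depth=2)
Step 4: declare e=77 at depth 2
Step 5: declare f=3 at depth 2
Visible at query point: e=77 f=3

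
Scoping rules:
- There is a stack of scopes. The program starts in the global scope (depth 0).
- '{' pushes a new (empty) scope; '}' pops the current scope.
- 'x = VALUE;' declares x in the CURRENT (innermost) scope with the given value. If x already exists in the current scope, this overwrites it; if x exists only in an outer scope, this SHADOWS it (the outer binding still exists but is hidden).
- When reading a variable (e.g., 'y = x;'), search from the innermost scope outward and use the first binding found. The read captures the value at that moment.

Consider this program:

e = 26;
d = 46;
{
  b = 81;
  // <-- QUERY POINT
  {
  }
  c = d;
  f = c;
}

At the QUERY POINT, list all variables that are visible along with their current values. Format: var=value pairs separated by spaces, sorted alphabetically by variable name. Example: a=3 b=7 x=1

Step 1: declare e=26 at depth 0
Step 2: declare d=46 at depth 0
Step 3: enter scope (depth=1)
Step 4: declare b=81 at depth 1
Visible at query point: b=81 d=46 e=26

Answer: b=81 d=46 e=26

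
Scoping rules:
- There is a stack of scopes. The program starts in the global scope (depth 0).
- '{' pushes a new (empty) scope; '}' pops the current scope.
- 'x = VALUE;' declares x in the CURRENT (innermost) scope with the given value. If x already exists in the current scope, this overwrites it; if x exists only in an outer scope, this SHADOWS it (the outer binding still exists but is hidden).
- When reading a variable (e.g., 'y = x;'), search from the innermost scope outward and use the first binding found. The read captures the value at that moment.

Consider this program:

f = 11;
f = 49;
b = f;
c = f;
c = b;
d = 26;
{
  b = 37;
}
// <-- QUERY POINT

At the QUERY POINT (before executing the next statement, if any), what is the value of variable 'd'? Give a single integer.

Answer: 26

Derivation:
Step 1: declare f=11 at depth 0
Step 2: declare f=49 at depth 0
Step 3: declare b=(read f)=49 at depth 0
Step 4: declare c=(read f)=49 at depth 0
Step 5: declare c=(read b)=49 at depth 0
Step 6: declare d=26 at depth 0
Step 7: enter scope (depth=1)
Step 8: declare b=37 at depth 1
Step 9: exit scope (depth=0)
Visible at query point: b=49 c=49 d=26 f=49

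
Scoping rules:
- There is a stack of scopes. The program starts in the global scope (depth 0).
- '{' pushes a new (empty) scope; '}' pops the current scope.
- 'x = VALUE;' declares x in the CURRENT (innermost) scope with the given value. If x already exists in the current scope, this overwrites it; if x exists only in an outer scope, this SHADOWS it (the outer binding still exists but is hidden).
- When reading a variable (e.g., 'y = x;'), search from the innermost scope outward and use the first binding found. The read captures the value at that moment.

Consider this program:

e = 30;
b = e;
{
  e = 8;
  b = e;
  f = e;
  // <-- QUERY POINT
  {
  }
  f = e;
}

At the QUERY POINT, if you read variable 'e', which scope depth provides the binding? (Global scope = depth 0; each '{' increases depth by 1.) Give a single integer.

Answer: 1

Derivation:
Step 1: declare e=30 at depth 0
Step 2: declare b=(read e)=30 at depth 0
Step 3: enter scope (depth=1)
Step 4: declare e=8 at depth 1
Step 5: declare b=(read e)=8 at depth 1
Step 6: declare f=(read e)=8 at depth 1
Visible at query point: b=8 e=8 f=8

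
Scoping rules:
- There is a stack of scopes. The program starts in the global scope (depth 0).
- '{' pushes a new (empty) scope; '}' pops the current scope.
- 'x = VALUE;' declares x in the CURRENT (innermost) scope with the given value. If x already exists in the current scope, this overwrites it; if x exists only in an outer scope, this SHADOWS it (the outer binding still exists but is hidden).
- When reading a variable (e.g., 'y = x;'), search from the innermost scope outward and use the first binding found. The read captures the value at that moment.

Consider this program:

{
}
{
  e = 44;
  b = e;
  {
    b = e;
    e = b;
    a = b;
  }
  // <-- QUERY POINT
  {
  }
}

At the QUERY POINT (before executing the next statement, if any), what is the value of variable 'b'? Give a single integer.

Step 1: enter scope (depth=1)
Step 2: exit scope (depth=0)
Step 3: enter scope (depth=1)
Step 4: declare e=44 at depth 1
Step 5: declare b=(read e)=44 at depth 1
Step 6: enter scope (depth=2)
Step 7: declare b=(read e)=44 at depth 2
Step 8: declare e=(read b)=44 at depth 2
Step 9: declare a=(read b)=44 at depth 2
Step 10: exit scope (depth=1)
Visible at query point: b=44 e=44

Answer: 44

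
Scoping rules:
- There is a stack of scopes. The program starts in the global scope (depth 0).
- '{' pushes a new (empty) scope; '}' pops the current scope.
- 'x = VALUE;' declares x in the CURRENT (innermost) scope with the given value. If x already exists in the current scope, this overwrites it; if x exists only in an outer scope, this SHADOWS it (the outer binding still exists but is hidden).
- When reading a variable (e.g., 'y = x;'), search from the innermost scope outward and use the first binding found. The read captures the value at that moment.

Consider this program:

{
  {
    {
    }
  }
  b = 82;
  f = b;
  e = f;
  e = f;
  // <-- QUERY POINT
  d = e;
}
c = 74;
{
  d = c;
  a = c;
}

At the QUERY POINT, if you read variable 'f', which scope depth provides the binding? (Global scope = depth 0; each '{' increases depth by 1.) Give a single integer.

Answer: 1

Derivation:
Step 1: enter scope (depth=1)
Step 2: enter scope (depth=2)
Step 3: enter scope (depth=3)
Step 4: exit scope (depth=2)
Step 5: exit scope (depth=1)
Step 6: declare b=82 at depth 1
Step 7: declare f=(read b)=82 at depth 1
Step 8: declare e=(read f)=82 at depth 1
Step 9: declare e=(read f)=82 at depth 1
Visible at query point: b=82 e=82 f=82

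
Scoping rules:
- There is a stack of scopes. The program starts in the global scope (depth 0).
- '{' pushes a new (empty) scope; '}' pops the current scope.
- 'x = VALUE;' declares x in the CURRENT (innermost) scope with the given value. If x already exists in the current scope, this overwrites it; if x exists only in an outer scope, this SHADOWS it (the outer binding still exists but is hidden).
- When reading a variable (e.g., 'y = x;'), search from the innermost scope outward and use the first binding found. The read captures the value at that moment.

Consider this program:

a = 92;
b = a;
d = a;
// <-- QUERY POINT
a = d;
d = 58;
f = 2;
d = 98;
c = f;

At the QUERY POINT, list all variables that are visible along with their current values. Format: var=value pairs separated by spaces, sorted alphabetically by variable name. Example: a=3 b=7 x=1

Answer: a=92 b=92 d=92

Derivation:
Step 1: declare a=92 at depth 0
Step 2: declare b=(read a)=92 at depth 0
Step 3: declare d=(read a)=92 at depth 0
Visible at query point: a=92 b=92 d=92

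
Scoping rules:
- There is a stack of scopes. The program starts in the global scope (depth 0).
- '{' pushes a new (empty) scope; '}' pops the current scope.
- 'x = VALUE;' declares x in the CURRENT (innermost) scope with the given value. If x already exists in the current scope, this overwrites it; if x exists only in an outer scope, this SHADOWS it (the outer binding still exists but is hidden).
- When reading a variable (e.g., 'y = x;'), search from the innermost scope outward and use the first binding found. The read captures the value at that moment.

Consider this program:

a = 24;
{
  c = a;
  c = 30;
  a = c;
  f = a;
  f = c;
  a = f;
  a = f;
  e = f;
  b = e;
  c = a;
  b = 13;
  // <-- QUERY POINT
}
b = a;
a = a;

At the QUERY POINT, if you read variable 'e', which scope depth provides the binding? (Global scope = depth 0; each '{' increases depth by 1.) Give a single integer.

Answer: 1

Derivation:
Step 1: declare a=24 at depth 0
Step 2: enter scope (depth=1)
Step 3: declare c=(read a)=24 at depth 1
Step 4: declare c=30 at depth 1
Step 5: declare a=(read c)=30 at depth 1
Step 6: declare f=(read a)=30 at depth 1
Step 7: declare f=(read c)=30 at depth 1
Step 8: declare a=(read f)=30 at depth 1
Step 9: declare a=(read f)=30 at depth 1
Step 10: declare e=(read f)=30 at depth 1
Step 11: declare b=(read e)=30 at depth 1
Step 12: declare c=(read a)=30 at depth 1
Step 13: declare b=13 at depth 1
Visible at query point: a=30 b=13 c=30 e=30 f=30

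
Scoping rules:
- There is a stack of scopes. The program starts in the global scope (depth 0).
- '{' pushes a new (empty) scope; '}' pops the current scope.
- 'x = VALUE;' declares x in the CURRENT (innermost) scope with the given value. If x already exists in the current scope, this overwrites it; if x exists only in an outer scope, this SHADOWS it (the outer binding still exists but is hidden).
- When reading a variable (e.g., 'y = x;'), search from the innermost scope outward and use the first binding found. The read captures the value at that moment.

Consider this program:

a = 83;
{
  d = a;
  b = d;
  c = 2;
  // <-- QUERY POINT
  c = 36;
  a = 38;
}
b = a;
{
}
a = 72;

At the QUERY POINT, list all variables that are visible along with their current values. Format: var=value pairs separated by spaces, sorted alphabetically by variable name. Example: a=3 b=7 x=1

Step 1: declare a=83 at depth 0
Step 2: enter scope (depth=1)
Step 3: declare d=(read a)=83 at depth 1
Step 4: declare b=(read d)=83 at depth 1
Step 5: declare c=2 at depth 1
Visible at query point: a=83 b=83 c=2 d=83

Answer: a=83 b=83 c=2 d=83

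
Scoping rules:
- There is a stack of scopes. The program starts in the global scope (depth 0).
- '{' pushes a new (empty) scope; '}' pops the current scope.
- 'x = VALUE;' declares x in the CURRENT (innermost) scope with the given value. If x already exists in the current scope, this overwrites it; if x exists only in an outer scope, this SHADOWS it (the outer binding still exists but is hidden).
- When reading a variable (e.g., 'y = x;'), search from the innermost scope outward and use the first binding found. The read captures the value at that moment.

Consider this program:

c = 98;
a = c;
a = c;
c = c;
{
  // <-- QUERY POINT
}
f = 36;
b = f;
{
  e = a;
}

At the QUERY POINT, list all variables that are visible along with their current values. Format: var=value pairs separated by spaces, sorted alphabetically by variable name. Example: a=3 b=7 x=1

Step 1: declare c=98 at depth 0
Step 2: declare a=(read c)=98 at depth 0
Step 3: declare a=(read c)=98 at depth 0
Step 4: declare c=(read c)=98 at depth 0
Step 5: enter scope (depth=1)
Visible at query point: a=98 c=98

Answer: a=98 c=98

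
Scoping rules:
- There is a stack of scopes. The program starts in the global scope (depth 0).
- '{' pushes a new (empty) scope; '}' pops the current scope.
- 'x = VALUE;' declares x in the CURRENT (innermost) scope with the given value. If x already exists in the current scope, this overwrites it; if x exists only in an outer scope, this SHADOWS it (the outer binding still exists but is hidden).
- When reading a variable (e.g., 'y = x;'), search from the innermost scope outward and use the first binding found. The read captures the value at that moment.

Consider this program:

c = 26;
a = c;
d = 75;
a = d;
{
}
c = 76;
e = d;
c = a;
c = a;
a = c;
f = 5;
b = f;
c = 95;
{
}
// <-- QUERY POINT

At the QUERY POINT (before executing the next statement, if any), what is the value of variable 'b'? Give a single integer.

Step 1: declare c=26 at depth 0
Step 2: declare a=(read c)=26 at depth 0
Step 3: declare d=75 at depth 0
Step 4: declare a=(read d)=75 at depth 0
Step 5: enter scope (depth=1)
Step 6: exit scope (depth=0)
Step 7: declare c=76 at depth 0
Step 8: declare e=(read d)=75 at depth 0
Step 9: declare c=(read a)=75 at depth 0
Step 10: declare c=(read a)=75 at depth 0
Step 11: declare a=(read c)=75 at depth 0
Step 12: declare f=5 at depth 0
Step 13: declare b=(read f)=5 at depth 0
Step 14: declare c=95 at depth 0
Step 15: enter scope (depth=1)
Step 16: exit scope (depth=0)
Visible at query point: a=75 b=5 c=95 d=75 e=75 f=5

Answer: 5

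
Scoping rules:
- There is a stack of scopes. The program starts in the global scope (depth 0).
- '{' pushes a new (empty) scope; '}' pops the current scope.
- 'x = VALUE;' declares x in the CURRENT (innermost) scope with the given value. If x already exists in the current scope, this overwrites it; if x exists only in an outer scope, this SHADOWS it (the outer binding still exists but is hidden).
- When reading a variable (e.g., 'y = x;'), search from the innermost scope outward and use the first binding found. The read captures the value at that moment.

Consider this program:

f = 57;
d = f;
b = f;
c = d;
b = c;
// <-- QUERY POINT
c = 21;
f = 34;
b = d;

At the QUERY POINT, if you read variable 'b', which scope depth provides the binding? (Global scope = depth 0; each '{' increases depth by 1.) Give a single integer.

Step 1: declare f=57 at depth 0
Step 2: declare d=(read f)=57 at depth 0
Step 3: declare b=(read f)=57 at depth 0
Step 4: declare c=(read d)=57 at depth 0
Step 5: declare b=(read c)=57 at depth 0
Visible at query point: b=57 c=57 d=57 f=57

Answer: 0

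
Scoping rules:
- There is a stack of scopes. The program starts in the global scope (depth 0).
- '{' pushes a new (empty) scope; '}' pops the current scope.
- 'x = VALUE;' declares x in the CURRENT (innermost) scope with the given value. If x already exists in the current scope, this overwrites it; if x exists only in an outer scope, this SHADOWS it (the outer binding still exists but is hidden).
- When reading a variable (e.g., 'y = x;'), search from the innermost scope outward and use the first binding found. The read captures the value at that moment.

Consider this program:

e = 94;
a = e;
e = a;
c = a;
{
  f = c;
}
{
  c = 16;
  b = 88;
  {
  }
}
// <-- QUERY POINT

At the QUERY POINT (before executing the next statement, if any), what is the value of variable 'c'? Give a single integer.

Step 1: declare e=94 at depth 0
Step 2: declare a=(read e)=94 at depth 0
Step 3: declare e=(read a)=94 at depth 0
Step 4: declare c=(read a)=94 at depth 0
Step 5: enter scope (depth=1)
Step 6: declare f=(read c)=94 at depth 1
Step 7: exit scope (depth=0)
Step 8: enter scope (depth=1)
Step 9: declare c=16 at depth 1
Step 10: declare b=88 at depth 1
Step 11: enter scope (depth=2)
Step 12: exit scope (depth=1)
Step 13: exit scope (depth=0)
Visible at query point: a=94 c=94 e=94

Answer: 94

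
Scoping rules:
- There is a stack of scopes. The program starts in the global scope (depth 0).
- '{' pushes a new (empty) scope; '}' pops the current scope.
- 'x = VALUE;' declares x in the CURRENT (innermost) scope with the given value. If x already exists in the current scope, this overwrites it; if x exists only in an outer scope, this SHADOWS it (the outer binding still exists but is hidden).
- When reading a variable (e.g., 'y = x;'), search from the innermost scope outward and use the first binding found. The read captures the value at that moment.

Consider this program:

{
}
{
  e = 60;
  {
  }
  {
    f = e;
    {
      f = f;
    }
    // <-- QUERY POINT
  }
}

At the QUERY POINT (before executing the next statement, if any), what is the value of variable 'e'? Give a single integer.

Step 1: enter scope (depth=1)
Step 2: exit scope (depth=0)
Step 3: enter scope (depth=1)
Step 4: declare e=60 at depth 1
Step 5: enter scope (depth=2)
Step 6: exit scope (depth=1)
Step 7: enter scope (depth=2)
Step 8: declare f=(read e)=60 at depth 2
Step 9: enter scope (depth=3)
Step 10: declare f=(read f)=60 at depth 3
Step 11: exit scope (depth=2)
Visible at query point: e=60 f=60

Answer: 60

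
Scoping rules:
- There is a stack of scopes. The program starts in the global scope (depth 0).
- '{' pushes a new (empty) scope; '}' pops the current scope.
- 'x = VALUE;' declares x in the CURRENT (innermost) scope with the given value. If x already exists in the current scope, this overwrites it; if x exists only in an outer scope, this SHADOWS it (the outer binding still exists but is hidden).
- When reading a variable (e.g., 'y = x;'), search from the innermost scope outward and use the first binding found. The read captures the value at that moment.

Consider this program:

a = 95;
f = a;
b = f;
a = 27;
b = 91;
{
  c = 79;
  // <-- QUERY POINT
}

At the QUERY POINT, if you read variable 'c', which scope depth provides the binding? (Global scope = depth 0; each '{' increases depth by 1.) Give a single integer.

Step 1: declare a=95 at depth 0
Step 2: declare f=(read a)=95 at depth 0
Step 3: declare b=(read f)=95 at depth 0
Step 4: declare a=27 at depth 0
Step 5: declare b=91 at depth 0
Step 6: enter scope (depth=1)
Step 7: declare c=79 at depth 1
Visible at query point: a=27 b=91 c=79 f=95

Answer: 1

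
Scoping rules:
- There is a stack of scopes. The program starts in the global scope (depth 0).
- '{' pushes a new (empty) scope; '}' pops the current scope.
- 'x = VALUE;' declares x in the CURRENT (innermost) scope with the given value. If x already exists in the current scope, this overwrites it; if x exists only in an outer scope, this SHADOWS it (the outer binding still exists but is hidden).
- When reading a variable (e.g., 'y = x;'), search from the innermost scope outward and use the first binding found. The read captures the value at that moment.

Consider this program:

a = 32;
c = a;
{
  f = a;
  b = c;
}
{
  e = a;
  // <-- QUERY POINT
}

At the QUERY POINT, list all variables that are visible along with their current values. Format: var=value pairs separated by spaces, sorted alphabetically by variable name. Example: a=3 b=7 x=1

Answer: a=32 c=32 e=32

Derivation:
Step 1: declare a=32 at depth 0
Step 2: declare c=(read a)=32 at depth 0
Step 3: enter scope (depth=1)
Step 4: declare f=(read a)=32 at depth 1
Step 5: declare b=(read c)=32 at depth 1
Step 6: exit scope (depth=0)
Step 7: enter scope (depth=1)
Step 8: declare e=(read a)=32 at depth 1
Visible at query point: a=32 c=32 e=32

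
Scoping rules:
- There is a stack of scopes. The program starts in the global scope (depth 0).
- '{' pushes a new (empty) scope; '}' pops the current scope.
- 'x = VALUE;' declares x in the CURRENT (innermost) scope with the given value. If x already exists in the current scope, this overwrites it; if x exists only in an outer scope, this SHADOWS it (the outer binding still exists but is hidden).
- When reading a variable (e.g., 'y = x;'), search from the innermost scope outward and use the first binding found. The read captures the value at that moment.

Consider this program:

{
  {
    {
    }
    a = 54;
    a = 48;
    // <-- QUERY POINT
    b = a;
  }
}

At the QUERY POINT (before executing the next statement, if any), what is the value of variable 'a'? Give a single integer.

Answer: 48

Derivation:
Step 1: enter scope (depth=1)
Step 2: enter scope (depth=2)
Step 3: enter scope (depth=3)
Step 4: exit scope (depth=2)
Step 5: declare a=54 at depth 2
Step 6: declare a=48 at depth 2
Visible at query point: a=48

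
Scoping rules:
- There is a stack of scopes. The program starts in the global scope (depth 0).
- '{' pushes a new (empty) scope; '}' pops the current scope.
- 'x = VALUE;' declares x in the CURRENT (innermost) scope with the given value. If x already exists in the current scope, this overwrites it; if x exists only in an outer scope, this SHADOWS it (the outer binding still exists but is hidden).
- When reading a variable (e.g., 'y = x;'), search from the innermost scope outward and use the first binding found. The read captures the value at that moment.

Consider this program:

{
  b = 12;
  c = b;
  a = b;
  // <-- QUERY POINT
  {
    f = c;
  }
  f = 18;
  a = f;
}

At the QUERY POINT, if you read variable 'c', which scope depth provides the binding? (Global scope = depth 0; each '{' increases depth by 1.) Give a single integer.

Step 1: enter scope (depth=1)
Step 2: declare b=12 at depth 1
Step 3: declare c=(read b)=12 at depth 1
Step 4: declare a=(read b)=12 at depth 1
Visible at query point: a=12 b=12 c=12

Answer: 1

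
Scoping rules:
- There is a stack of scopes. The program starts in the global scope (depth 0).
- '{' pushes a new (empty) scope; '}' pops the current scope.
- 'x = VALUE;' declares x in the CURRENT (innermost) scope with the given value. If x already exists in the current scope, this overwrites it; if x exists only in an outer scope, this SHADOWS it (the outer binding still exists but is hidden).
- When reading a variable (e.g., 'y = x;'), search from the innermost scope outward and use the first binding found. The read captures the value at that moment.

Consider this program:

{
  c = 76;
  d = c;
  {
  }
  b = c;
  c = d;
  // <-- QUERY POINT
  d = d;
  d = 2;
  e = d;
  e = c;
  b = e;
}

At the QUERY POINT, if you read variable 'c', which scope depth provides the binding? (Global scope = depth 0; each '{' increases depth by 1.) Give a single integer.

Step 1: enter scope (depth=1)
Step 2: declare c=76 at depth 1
Step 3: declare d=(read c)=76 at depth 1
Step 4: enter scope (depth=2)
Step 5: exit scope (depth=1)
Step 6: declare b=(read c)=76 at depth 1
Step 7: declare c=(read d)=76 at depth 1
Visible at query point: b=76 c=76 d=76

Answer: 1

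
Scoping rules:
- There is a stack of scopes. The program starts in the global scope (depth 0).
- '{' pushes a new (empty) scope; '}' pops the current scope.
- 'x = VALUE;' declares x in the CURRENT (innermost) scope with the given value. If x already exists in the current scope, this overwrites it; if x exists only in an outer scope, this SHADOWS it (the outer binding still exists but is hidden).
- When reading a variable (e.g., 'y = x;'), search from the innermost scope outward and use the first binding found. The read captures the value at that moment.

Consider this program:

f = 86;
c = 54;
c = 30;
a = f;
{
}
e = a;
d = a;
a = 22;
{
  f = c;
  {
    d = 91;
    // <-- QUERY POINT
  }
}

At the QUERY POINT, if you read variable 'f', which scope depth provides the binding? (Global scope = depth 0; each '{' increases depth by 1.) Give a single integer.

Answer: 1

Derivation:
Step 1: declare f=86 at depth 0
Step 2: declare c=54 at depth 0
Step 3: declare c=30 at depth 0
Step 4: declare a=(read f)=86 at depth 0
Step 5: enter scope (depth=1)
Step 6: exit scope (depth=0)
Step 7: declare e=(read a)=86 at depth 0
Step 8: declare d=(read a)=86 at depth 0
Step 9: declare a=22 at depth 0
Step 10: enter scope (depth=1)
Step 11: declare f=(read c)=30 at depth 1
Step 12: enter scope (depth=2)
Step 13: declare d=91 at depth 2
Visible at query point: a=22 c=30 d=91 e=86 f=30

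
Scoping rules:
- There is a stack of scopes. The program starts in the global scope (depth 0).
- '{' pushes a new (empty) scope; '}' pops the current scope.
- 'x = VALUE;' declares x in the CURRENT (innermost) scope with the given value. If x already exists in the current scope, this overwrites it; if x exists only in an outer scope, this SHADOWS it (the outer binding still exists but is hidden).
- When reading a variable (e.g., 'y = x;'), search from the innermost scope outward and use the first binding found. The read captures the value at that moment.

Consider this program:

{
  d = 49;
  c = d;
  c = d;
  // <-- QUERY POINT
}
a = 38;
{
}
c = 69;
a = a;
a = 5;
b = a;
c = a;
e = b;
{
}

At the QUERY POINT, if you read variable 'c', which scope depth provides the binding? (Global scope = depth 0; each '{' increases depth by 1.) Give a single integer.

Step 1: enter scope (depth=1)
Step 2: declare d=49 at depth 1
Step 3: declare c=(read d)=49 at depth 1
Step 4: declare c=(read d)=49 at depth 1
Visible at query point: c=49 d=49

Answer: 1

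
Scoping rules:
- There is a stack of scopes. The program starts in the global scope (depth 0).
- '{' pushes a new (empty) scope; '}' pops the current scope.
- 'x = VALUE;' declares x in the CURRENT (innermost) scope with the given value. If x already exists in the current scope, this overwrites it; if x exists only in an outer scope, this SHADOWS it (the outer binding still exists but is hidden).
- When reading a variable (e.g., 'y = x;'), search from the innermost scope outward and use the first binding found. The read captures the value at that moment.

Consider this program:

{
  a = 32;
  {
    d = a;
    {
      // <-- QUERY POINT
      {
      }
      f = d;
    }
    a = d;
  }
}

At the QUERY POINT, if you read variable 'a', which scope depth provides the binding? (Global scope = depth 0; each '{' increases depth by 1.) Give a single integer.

Answer: 1

Derivation:
Step 1: enter scope (depth=1)
Step 2: declare a=32 at depth 1
Step 3: enter scope (depth=2)
Step 4: declare d=(read a)=32 at depth 2
Step 5: enter scope (depth=3)
Visible at query point: a=32 d=32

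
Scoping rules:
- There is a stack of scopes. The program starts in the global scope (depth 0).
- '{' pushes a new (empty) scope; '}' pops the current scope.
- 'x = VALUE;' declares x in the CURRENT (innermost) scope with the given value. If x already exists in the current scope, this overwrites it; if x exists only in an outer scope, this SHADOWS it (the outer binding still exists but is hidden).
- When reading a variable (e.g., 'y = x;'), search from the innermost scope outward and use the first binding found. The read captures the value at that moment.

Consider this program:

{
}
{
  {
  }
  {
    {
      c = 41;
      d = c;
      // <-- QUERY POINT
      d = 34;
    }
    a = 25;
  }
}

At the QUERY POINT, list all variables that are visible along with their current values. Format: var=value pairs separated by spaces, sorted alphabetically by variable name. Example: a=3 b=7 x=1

Answer: c=41 d=41

Derivation:
Step 1: enter scope (depth=1)
Step 2: exit scope (depth=0)
Step 3: enter scope (depth=1)
Step 4: enter scope (depth=2)
Step 5: exit scope (depth=1)
Step 6: enter scope (depth=2)
Step 7: enter scope (depth=3)
Step 8: declare c=41 at depth 3
Step 9: declare d=(read c)=41 at depth 3
Visible at query point: c=41 d=41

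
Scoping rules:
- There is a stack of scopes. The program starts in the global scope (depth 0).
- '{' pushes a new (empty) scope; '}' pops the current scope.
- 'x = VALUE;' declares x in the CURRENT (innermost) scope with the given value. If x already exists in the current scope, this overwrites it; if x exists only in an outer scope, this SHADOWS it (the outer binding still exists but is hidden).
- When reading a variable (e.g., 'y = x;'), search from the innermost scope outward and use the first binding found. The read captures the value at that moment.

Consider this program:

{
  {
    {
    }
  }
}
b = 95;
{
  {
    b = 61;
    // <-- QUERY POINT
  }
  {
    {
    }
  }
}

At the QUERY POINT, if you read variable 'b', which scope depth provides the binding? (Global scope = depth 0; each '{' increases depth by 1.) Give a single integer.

Step 1: enter scope (depth=1)
Step 2: enter scope (depth=2)
Step 3: enter scope (depth=3)
Step 4: exit scope (depth=2)
Step 5: exit scope (depth=1)
Step 6: exit scope (depth=0)
Step 7: declare b=95 at depth 0
Step 8: enter scope (depth=1)
Step 9: enter scope (depth=2)
Step 10: declare b=61 at depth 2
Visible at query point: b=61

Answer: 2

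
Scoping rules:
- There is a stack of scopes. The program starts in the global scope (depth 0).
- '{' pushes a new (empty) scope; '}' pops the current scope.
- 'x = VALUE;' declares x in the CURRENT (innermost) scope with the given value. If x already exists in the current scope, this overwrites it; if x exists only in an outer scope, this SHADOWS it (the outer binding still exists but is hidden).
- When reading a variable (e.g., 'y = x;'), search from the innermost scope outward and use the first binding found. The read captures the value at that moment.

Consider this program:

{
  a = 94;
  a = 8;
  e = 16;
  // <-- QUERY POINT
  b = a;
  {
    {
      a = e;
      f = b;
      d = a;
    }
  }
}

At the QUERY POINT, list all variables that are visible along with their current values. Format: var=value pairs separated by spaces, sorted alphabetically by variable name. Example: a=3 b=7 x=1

Answer: a=8 e=16

Derivation:
Step 1: enter scope (depth=1)
Step 2: declare a=94 at depth 1
Step 3: declare a=8 at depth 1
Step 4: declare e=16 at depth 1
Visible at query point: a=8 e=16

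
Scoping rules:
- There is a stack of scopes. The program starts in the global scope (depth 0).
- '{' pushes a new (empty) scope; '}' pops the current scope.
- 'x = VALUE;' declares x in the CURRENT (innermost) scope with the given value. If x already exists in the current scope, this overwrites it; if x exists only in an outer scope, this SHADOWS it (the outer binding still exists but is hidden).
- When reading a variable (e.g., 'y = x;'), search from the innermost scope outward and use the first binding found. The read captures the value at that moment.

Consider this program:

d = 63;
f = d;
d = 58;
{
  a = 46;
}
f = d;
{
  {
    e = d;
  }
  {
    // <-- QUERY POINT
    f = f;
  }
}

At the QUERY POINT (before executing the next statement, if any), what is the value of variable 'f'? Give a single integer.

Answer: 58

Derivation:
Step 1: declare d=63 at depth 0
Step 2: declare f=(read d)=63 at depth 0
Step 3: declare d=58 at depth 0
Step 4: enter scope (depth=1)
Step 5: declare a=46 at depth 1
Step 6: exit scope (depth=0)
Step 7: declare f=(read d)=58 at depth 0
Step 8: enter scope (depth=1)
Step 9: enter scope (depth=2)
Step 10: declare e=(read d)=58 at depth 2
Step 11: exit scope (depth=1)
Step 12: enter scope (depth=2)
Visible at query point: d=58 f=58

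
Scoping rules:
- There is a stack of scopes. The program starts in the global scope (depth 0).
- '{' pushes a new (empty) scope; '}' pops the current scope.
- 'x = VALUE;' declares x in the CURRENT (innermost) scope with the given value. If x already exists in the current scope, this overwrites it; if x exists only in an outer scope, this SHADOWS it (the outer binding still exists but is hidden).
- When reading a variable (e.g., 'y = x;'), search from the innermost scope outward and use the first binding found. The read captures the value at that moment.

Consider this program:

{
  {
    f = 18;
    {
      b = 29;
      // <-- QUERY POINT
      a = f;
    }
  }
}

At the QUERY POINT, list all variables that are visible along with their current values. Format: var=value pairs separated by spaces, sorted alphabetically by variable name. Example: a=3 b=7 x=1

Step 1: enter scope (depth=1)
Step 2: enter scope (depth=2)
Step 3: declare f=18 at depth 2
Step 4: enter scope (depth=3)
Step 5: declare b=29 at depth 3
Visible at query point: b=29 f=18

Answer: b=29 f=18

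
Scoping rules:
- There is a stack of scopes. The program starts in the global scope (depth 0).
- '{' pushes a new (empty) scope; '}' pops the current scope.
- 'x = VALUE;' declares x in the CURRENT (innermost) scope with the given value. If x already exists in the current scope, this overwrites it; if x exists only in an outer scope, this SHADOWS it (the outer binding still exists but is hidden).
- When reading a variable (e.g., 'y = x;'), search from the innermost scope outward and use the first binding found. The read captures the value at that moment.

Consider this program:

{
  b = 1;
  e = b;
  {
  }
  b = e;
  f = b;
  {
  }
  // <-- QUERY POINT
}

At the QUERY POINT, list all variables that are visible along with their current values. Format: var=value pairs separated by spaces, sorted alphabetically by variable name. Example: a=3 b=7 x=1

Step 1: enter scope (depth=1)
Step 2: declare b=1 at depth 1
Step 3: declare e=(read b)=1 at depth 1
Step 4: enter scope (depth=2)
Step 5: exit scope (depth=1)
Step 6: declare b=(read e)=1 at depth 1
Step 7: declare f=(read b)=1 at depth 1
Step 8: enter scope (depth=2)
Step 9: exit scope (depth=1)
Visible at query point: b=1 e=1 f=1

Answer: b=1 e=1 f=1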